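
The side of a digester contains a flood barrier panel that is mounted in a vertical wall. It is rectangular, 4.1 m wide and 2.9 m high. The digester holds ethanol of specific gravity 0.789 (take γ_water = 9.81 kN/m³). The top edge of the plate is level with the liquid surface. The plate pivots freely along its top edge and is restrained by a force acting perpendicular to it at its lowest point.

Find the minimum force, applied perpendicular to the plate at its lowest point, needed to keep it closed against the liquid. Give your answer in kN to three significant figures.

γ = 0.789 × 9.81 = 7.74009 kN/m³.
The centroid lies 2.9/2 = 1.45 m below the top edge, so the centroid depth is h_c = 1.45 m.
A = 4.1 × 2.9 = 11.89 m².
Resultant F = γ·h_c·A = 7.74009 × 1.45 × 11.89 = 133.443 kN.
I_c = b·h³/12 = 4.1 × 2.9³/12 = 8.33291 m⁴.
Centre of pressure: y_p = y_c + I_c/(y_c·A) = 1.45 + 8.33291/(1.45 × 11.89) = 1.45 + 0.483333 = 1.93333 m along the plane.
The resultant acts 1.45 + 0.483333 = 1.93333 m (along the plate) below the hinge at the top edge, so the moment about the hinge is M = F × 1.93333 = 133.443 × 1.93333 = 257.989 kN·m.
A normal force at the bottom, 2.9 m from the hinge, must supply this moment: P = 257.989/2.9 = 88.9617 kN.

P ≈ 89.0 kN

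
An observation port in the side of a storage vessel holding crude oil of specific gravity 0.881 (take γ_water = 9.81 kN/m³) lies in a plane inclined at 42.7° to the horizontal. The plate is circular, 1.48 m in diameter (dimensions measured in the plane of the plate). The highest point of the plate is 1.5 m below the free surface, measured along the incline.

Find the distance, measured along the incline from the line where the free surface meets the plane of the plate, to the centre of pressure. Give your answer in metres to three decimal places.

y_p = 2.301 m

γ = 0.881 × 9.81 = 8.64261 kN/m³.
Let θ = 42.7° be the plate's angle to the horizontal; measure y along the incline from where the plane meets the free surface. Vertical depth h = y·sinθ with sinθ = 0.678160.
The centroid is at the centre, 0.74 m below the top of the plate, so y_c = 1.5 + 0.74 = 2.24 m and h_c = 2.24 × 0.678160 = 1.51908 m.
A = π(0.74)² = 1.72034 m².
Resultant F = γ·h_c·A = 8.64261 × 1.51908 × 1.72034 = 22.586 kN.
I_c = πr⁴/4 = π × 0.74⁴/4 = 0.235514 m⁴.
Centre of pressure: y_p = y_c + I_c/(y_c·A) = 2.24 + 0.235514/(2.24 × 1.72034) = 2.24 + 0.0611159 = 2.30112 m along the plane.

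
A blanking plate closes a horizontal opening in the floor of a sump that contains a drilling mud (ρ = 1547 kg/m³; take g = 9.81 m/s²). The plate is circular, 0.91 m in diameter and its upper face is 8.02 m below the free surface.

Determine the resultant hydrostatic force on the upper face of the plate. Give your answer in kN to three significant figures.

γ = ρg = 1547 × 9.81 / 1000 = 15.17607 kN/m³.
The plate is horizontal, so pressure is uniform at p = γ·h = 15.17607 × 8.02 = 121.712 kN/m².
A = π(0.455)² = 0.650388 m².
F = p·A = 121.712 × 0.650388 = 79.16 kN.

F ≈ 79.2 kN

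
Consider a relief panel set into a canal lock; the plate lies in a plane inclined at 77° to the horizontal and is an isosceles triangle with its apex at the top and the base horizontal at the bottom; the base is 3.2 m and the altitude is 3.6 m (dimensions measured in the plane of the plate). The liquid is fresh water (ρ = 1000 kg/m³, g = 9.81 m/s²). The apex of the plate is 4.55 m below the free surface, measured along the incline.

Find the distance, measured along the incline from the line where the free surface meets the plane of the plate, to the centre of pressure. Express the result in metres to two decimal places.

γ = ρg = 1000 × 9.81 = 9810 N/m³ = 9.81 kN/m³.
Let θ = 77° be the plate's angle to the horizontal; measure y along the incline from where the plane meets the free surface. Vertical depth h = y·sinθ with sinθ = 0.974370.
With the apex up, the centroid sits 2h/3 = 2 × 3.6/3 = 2.4 m below the apex, so y_c = 4.55 + 2.4 = 6.95 m and h_c = 6.95 × 0.974370 = 6.77187 m.
A = ½ × 3.2 × 3.6 = 5.76 m².
Resultant F = γ·h_c·A = 9.81 × 6.77187 × 5.76 = 382.649 kN.
I_c = b·h³/36 = 3.2 × 3.6³/36 = 4.1472 m⁴.
Centre of pressure: y_p = y_c + I_c/(y_c·A) = 6.95 + 4.1472/(6.95 × 5.76) = 6.95 + 0.103597 = 7.0536 m along the plane.

y_p = 7.05 m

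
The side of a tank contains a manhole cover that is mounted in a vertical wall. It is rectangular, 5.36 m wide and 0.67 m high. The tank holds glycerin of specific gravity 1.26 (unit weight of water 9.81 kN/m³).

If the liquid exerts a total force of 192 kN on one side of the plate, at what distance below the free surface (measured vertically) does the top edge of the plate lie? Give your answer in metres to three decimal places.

γ = 1.26 × 9.81 = 12.3606 kN/m³.
A = 5.36 × 0.67 = 3.5912 m².
From F = γ·h_c·A, the centroid depth is h_c = 192/(12.3606 × 3.5912) = 4.32536 m.
The centroid lies 0.67/2 = 0.335 m below the top edge, so the top edge sits at h_top = 4.32536 − 0.335 = 3.99036 m below the surface.

d_top ≈ 3.990 m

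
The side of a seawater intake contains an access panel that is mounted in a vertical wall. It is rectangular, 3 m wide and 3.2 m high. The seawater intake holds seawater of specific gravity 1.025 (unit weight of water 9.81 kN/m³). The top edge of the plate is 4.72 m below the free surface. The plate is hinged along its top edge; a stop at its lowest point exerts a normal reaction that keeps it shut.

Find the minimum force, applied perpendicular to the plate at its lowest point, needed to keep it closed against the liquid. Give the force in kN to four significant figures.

γ = 1.025 × 9.81 = 10.05525 kN/m³.
The centroid lies 3.2/2 = 1.6 m below the top edge, so the centroid depth is h_c = 4.72 + 1.6 = 6.32 m.
A = 3 × 3.2 = 9.6 m².
Resultant F = γ·h_c·A = 10.05525 × 6.32 × 9.6 = 610.072 kN.
I_c = b·h³/12 = 3 × 3.2³/12 = 8.192 m⁴.
Centre of pressure: y_p = y_c + I_c/(y_c·A) = 6.32 + 8.192/(6.32 × 9.6) = 6.32 + 0.135021 = 6.45502 m along the plane.
The resultant acts 1.6 + 0.135021 = 1.73502 m (along the plate) below the hinge at the top edge, so the moment about the hinge is M = F × 1.73502 = 610.072 × 1.73502 = 1058.49 kN·m.
A normal force at the bottom, 3.2 m from the hinge, must supply this moment: P = 1058.49/3.2 = 330.778 kN.

P ≈ 330.8 kN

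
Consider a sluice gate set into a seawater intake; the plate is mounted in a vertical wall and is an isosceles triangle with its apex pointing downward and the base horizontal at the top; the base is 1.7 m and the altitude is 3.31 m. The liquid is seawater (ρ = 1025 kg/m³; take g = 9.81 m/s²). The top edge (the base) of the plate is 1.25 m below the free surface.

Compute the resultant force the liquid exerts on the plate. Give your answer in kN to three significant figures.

γ = ρg = 1025 × 9.81 / 1000 = 10.05525 kN/m³.
With the apex down, the centroid sits h/3 = 3.31/3 = 1.10333 m below the base (the top edge), so the centroid depth is h_c = 1.25 + 1.10333 = 2.35333 m.
A = ½ × 1.7 × 3.31 = 2.8135 m².
Resultant F = γ·h_c·A = 10.05525 × 2.35333 × 2.8135 = 66.5768 kN.

F ≈ 66.6 kN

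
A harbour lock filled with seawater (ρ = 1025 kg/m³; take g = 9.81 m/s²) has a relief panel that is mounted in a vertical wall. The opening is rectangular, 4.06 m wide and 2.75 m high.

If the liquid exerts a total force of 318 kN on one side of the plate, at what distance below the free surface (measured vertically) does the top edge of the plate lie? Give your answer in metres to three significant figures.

γ = ρg = 1025 × 9.81 / 1000 = 10.05525 kN/m³.
A = 4.06 × 2.75 = 11.165 m².
From F = γ·h_c·A, the centroid depth is h_c = 318/(10.05525 × 11.165) = 2.83254 m.
The centroid lies 2.75/2 = 1.375 m below the top edge, so the top edge sits at h_top = 2.83254 − 1.375 = 1.45754 m below the surface.

d_top ≈ 1.46 m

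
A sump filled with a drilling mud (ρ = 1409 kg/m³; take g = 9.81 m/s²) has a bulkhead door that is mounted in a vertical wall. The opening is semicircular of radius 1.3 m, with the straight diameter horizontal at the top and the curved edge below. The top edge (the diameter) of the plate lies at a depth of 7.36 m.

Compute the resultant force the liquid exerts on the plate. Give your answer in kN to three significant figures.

F ≈ 290 kN

γ = ρg = 1409 × 9.81 / 1000 = 13.82229 kN/m³.
The centroid of a semicircle lies 4r/(3π) = 0.551737 m from the diameter, here below the top edge, so the centroid depth is h_c = 7.36 + 0.551737 = 7.91174 m.
A = πr²/2 = π × 1.3²/2 = 2.65465 m².
Resultant F = γ·h_c·A = 13.82229 × 7.91174 × 2.65465 = 290.308 kN.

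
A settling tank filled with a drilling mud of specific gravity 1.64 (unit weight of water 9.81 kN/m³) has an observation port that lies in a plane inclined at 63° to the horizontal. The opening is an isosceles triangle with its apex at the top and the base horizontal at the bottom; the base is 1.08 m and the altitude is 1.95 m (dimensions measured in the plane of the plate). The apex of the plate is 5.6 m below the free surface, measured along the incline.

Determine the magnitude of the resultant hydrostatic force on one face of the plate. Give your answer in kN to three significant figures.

γ = 1.64 × 9.81 = 16.0884 kN/m³.
Let θ = 63° be the plate's angle to the horizontal; measure y along the incline from where the plane meets the free surface. Vertical depth h = y·sinθ with sinθ = 0.891007.
With the apex up, the centroid sits 2h/3 = 2 × 1.95/3 = 1.3 m below the apex, so y_c = 5.6 + 1.3 = 6.9 m and h_c = 6.9 × 0.891007 = 6.14795 m.
A = ½ × 1.08 × 1.95 = 1.053 m².
Resultant F = γ·h_c·A = 16.0884 × 6.14795 × 1.053 = 104.153 kN.

F ≈ 104 kN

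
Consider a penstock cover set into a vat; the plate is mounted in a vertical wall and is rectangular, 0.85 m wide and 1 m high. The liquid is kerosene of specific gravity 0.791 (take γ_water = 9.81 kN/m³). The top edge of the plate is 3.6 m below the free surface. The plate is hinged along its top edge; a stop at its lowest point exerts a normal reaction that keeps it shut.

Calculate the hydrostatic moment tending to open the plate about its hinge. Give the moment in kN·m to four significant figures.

M ≈ 14.07 kN·m

γ = 0.791 × 9.81 = 7.75971 kN/m³.
The centroid lies 1/2 = 0.5 m below the top edge, so the centroid depth is h_c = 3.6 + 0.5 = 4.1 m.
A = 0.85 × 1 = 0.85 m².
Resultant F = γ·h_c·A = 7.75971 × 4.1 × 0.85 = 27.0426 kN.
I_c = b·h³/12 = 0.85 × 1³/12 = 0.0708333 m⁴.
Centre of pressure: y_p = y_c + I_c/(y_c·A) = 4.1 + 0.0708333/(4.1 × 0.85) = 4.1 + 0.0203252 = 4.12033 m along the plane.
The resultant acts 0.5 + 0.0203252 = 0.520325 m (along the plate) below the hinge at the top edge, so the moment about the hinge is M = F × 0.520325 = 27.0426 × 0.520325 = 14.0709 kN·m.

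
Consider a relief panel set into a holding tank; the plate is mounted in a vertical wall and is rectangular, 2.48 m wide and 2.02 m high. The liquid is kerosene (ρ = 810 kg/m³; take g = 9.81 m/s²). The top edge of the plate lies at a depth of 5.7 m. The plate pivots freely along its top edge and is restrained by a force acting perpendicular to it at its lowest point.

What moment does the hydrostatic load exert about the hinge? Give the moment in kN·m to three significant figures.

M ≈ 283 kN·m

γ = ρg = 810 × 9.81 / 1000 = 7.9461 kN/m³.
The centroid lies 2.02/2 = 1.01 m below the top edge, so the centroid depth is h_c = 5.7 + 1.01 = 6.71 m.
A = 2.48 × 2.02 = 5.0096 m².
Resultant F = γ·h_c·A = 7.9461 × 6.71 × 5.0096 = 267.104 kN.
I_c = b·h³/12 = 2.48 × 2.02³/12 = 1.70343 m⁴.
Centre of pressure: y_p = y_c + I_c/(y_c·A) = 6.71 + 1.70343/(6.71 × 5.0096) = 6.71 + 0.0506756 = 6.76068 m along the plane.
The resultant acts 1.01 + 0.0506756 = 1.06068 m (along the plate) below the hinge at the top edge, so the moment about the hinge is M = F × 1.06068 = 267.104 × 1.06068 = 283.312 kN·m.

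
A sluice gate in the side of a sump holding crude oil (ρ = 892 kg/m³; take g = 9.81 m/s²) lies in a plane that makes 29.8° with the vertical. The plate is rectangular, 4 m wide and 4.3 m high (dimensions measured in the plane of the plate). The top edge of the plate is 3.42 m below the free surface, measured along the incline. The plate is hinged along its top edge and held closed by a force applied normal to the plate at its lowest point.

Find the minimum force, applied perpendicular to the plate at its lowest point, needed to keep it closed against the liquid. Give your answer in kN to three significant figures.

P ≈ 411 kN

γ = ρg = 892 × 9.81 / 1000 = 8.75052 kN/m³.
The plate makes 29.8° with the vertical, i.e. θ = 90° − 29.8° = 60.2° to the horizontal. Measuring y along the incline from the free-surface line, vertical depth h = y·sinθ with sinθ = 0.867765.
The centroid lies 4.3/2 = 2.15 m below the top edge, so y_c = 3.42 + 2.15 = 5.57 m and h_c = 5.57 × 0.867765 = 4.83345 m.
A = 4 × 4.3 = 17.2 m².
Resultant F = γ·h_c·A = 8.75052 × 4.83345 × 17.2 = 727.477 kN.
I_c = b·h³/12 = 4 × 4.3³/12 = 26.5023 m⁴.
Centre of pressure: y_p = y_c + I_c/(y_c·A) = 5.57 + 26.5023/(5.57 × 17.2) = 5.57 + 0.27663 = 5.84663 m along the plane.
The resultant acts 2.15 + 0.27663 = 2.42663 m (along the plate) below the hinge at the top edge, so the moment about the hinge is M = F × 2.42663 = 727.477 × 2.42663 = 1765.32 kN·m.
A normal force at the bottom, 4.3 m from the hinge, must supply this moment: P = 1765.32/4.3 = 410.54 kN.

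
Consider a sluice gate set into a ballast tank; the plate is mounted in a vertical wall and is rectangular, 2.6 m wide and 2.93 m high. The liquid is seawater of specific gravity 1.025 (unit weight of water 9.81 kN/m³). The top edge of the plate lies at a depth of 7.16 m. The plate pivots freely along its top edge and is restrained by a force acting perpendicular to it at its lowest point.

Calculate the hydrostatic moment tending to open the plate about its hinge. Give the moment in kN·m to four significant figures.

M ≈ 1023 kN·m

γ = 1.025 × 9.81 = 10.05525 kN/m³.
The centroid lies 2.93/2 = 1.465 m below the top edge, so the centroid depth is h_c = 7.16 + 1.465 = 8.625 m.
A = 2.6 × 2.93 = 7.618 m².
Resultant F = γ·h_c·A = 10.05525 × 8.625 × 7.618 = 660.683 kN.
I_c = b·h³/12 = 2.6 × 2.93³/12 = 5.44998 m⁴.
Centre of pressure: y_p = y_c + I_c/(y_c·A) = 8.625 + 5.44998/(8.625 × 7.618) = 8.625 + 0.0829459 = 8.70795 m along the plane.
The resultant acts 1.465 + 0.0829459 = 1.54795 m (along the plate) below the hinge at the top edge, so the moment about the hinge is M = F × 1.54795 = 660.683 × 1.54795 = 1022.7 kN·m.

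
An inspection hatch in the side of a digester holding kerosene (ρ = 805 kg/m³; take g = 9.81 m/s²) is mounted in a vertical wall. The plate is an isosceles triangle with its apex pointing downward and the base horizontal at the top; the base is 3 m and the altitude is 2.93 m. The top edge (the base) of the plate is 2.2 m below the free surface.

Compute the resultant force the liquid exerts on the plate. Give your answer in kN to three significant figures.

F ≈ 110 kN

γ = ρg = 805 × 9.81 / 1000 = 7.89705 kN/m³.
With the apex down, the centroid sits h/3 = 2.93/3 = 0.976667 m below the base (the top edge), so the centroid depth is h_c = 2.2 + 0.976667 = 3.17667 m.
A = ½ × 3 × 2.93 = 4.395 m².
Resultant F = γ·h_c·A = 7.89705 × 3.17667 × 4.395 = 110.254 kN.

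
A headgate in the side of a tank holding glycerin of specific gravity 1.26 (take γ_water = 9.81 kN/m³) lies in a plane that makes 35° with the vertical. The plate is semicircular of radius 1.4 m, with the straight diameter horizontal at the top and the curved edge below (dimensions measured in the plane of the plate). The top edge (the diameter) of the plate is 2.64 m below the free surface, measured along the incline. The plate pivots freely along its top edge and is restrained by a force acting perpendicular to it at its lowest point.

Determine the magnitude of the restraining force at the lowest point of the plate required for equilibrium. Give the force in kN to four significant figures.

γ = 1.26 × 9.81 = 12.3606 kN/m³.
The plate makes 35° with the vertical, i.e. θ = 90° − 35° = 55° to the horizontal. Measuring y along the incline from the free-surface line, vertical depth h = y·sinθ with sinθ = 0.819152.
The centroid of a semicircle lies 4r/(3π) = 0.594178 m from the diameter, here below the top edge, so y_c = 2.64 + 0.594178 = 3.23418 m and h_c = 3.23418 × 0.819152 = 2.64929 m.
A = πr²/2 = π × 1.4²/2 = 3.07876 m².
Resultant F = γ·h_c·A = 12.3606 × 2.64929 × 3.07876 = 100.82 kN.
I_c = (π/8 − 8/(9π))·r⁴ = 0.109757 × 1.4⁴ = 0.421642 m⁴.
Centre of pressure: y_p = y_c + I_c/(y_c·A) = 3.23418 + 0.421642/(3.23418 × 3.07876) = 3.23418 + 0.0423452 = 3.27653 m along the plane.
The resultant acts 0.594178 + 0.0423452 = 0.636523 m (along the plate) below the hinge at the top edge, so the moment about the hinge is M = F × 0.636523 = 100.82 × 0.636523 = 64.1742 kN·m.
A normal force at the bottom, 1.4 m from the hinge, must supply this moment: P = 64.1742/1.4 = 45.8387 kN.

P ≈ 45.84 kN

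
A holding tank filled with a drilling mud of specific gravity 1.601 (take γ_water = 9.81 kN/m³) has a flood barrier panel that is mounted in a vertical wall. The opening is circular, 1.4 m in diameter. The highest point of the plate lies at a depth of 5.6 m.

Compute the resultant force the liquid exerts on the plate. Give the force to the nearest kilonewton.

γ = 1.601 × 9.81 = 15.70581 kN/m³.
The centroid is at the centre, 0.7 m below the top of the plate, so the centroid depth is h_c = 5.6 + 0.7 = 6.3 m.
A = π(0.7)² = 1.53938 m².
Resultant F = γ·h_c·A = 15.70581 × 6.3 × 1.53938 = 152.316 kN.

F ≈ 152 kN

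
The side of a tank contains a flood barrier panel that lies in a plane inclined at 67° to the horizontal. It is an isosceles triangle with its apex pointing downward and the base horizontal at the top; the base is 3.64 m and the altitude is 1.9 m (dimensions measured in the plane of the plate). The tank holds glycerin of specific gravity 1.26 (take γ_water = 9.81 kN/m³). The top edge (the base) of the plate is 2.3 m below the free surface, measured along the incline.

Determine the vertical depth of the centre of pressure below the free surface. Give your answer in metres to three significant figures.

h_p = 2.76 m

γ = 1.26 × 9.81 = 12.3606 kN/m³.
Let θ = 67° be the plate's angle to the horizontal; measure y along the incline from where the plane meets the free surface. Vertical depth h = y·sinθ with sinθ = 0.920505.
With the apex down, the centroid sits h/3 = 1.9/3 = 0.633333 m below the base (the top edge), so y_c = 2.3 + 0.633333 = 2.93333 m and h_c = 2.93333 × 0.920505 = 2.70014 m.
A = ½ × 3.64 × 1.9 = 3.458 m².
Resultant F = γ·h_c·A = 12.3606 × 2.70014 × 3.458 = 115.412 kN.
I_c = b·h³/36 = 3.64 × 1.9³/36 = 0.693521 m⁴.
Centre of pressure: y_p = y_c + I_c/(y_c·A) = 2.93333 + 0.693521/(2.93333 × 3.458) = 2.93333 + 0.0683713 = 3.0017 m along the plane.
Vertically, h_p = y_p·sinθ = 3.0017 × 0.920505 = 2.76308 m.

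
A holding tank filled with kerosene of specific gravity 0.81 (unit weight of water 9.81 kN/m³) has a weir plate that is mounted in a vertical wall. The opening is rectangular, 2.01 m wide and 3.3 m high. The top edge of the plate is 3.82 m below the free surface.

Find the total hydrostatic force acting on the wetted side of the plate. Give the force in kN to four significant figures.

F ≈ 288.3 kN

γ = 0.81 × 9.81 = 7.9461 kN/m³.
The centroid lies 3.3/2 = 1.65 m below the top edge, so the centroid depth is h_c = 3.82 + 1.65 = 5.47 m.
A = 2.01 × 3.3 = 6.633 m².
Resultant F = γ·h_c·A = 7.9461 × 5.47 × 6.633 = 288.304 kN.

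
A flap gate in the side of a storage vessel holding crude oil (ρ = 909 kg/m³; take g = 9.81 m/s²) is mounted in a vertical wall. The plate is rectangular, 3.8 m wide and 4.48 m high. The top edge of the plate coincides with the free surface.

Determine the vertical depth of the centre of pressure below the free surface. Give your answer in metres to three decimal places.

h_p = 2.987 m

γ = ρg = 909 × 9.81 / 1000 = 8.91729 kN/m³.
The centroid lies 4.48/2 = 2.24 m below the top edge, so the centroid depth is h_c = 2.24 m.
A = 3.8 × 4.48 = 17.024 m².
Resultant F = γ·h_c·A = 8.91729 × 2.24 × 17.024 = 340.05 kN.
I_c = b·h³/12 = 3.8 × 4.48³/12 = 28.4732 m⁴.
Centre of pressure: y_p = y_c + I_c/(y_c·A) = 2.24 + 28.4732/(2.24 × 17.024) = 2.24 + 0.746666 = 2.98667 m along the plane.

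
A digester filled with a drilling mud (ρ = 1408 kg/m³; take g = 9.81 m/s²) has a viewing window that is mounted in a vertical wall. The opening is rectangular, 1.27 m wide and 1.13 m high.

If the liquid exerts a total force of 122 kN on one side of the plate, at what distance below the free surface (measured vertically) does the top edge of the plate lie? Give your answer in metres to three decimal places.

d_top ≈ 5.590 m

γ = ρg = 1408 × 9.81 / 1000 = 13.81248 kN/m³.
A = 1.27 × 1.13 = 1.4351 m².
From F = γ·h_c·A, the centroid depth is h_c = 122/(13.81248 × 1.4351) = 6.15469 m.
The centroid lies 1.13/2 = 0.565 m below the top edge, so the top edge sits at h_top = 6.15469 − 0.565 = 5.58969 m below the surface.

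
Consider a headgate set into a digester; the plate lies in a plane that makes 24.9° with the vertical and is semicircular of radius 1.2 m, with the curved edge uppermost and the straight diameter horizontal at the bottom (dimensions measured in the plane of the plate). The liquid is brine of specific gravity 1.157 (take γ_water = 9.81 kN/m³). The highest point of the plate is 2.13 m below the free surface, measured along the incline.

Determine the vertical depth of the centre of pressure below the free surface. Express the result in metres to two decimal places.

h_p = 2.59 m

γ = 1.157 × 9.81 = 11.35017 kN/m³.
The plate makes 24.9° with the vertical, i.e. θ = 90° − 24.9° = 65.1° to the horizontal. Measuring y along the incline from the free-surface line, vertical depth h = y·sinθ with sinθ = 0.907044.
The centroid lies 4r/(3π) = 0.509296 m above the diameter, so r − 4r/(3π) = 1.2 − 0.509296 = 0.690704 m below the topmost point, so y_c = 2.13 + 0.690704 = 2.8207 m and h_c = 2.8207 × 0.907044 = 2.5585 m.
A = πr²/2 = π × 1.2²/2 = 2.26195 m².
Resultant F = γ·h_c·A = 11.35017 × 2.5585 × 2.26195 = 65.6857 kN.
I_c = (π/8 − 8/(9π))·r⁴ = 0.109757 × 1.2⁴ = 0.227592 m⁴.
Centre of pressure: y_p = y_c + I_c/(y_c·A) = 2.8207 + 0.227592/(2.8207 × 2.26195) = 2.8207 + 0.0356711 = 2.85637 m along the plane.
Vertically, h_p = y_p·sinθ = 2.85637 × 0.907044 = 2.59085 m.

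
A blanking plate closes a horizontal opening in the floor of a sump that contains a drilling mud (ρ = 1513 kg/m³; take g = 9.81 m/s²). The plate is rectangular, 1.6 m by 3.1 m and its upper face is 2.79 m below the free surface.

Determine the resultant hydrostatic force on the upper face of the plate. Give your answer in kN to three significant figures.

γ = ρg = 1513 × 9.81 / 1000 = 14.84253 kN/m³.
The plate is horizontal, so pressure is uniform at p = γ·h = 14.84253 × 2.79 = 41.4107 kN/m².
A = 1.6 × 3.1 = 4.96 m².
F = p·A = 41.4107 × 4.96 = 205.397 kN.

F ≈ 205 kN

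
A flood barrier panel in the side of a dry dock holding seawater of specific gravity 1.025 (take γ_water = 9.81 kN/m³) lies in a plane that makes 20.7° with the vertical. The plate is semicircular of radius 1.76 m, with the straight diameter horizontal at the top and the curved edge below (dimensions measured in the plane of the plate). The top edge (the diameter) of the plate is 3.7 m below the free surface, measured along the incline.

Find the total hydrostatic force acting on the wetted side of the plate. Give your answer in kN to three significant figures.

F ≈ 204 kN

γ = 1.025 × 9.81 = 10.05525 kN/m³.
The plate makes 20.7° with the vertical, i.e. θ = 90° − 20.7° = 69.3° to the horizontal. Measuring y along the incline from the free-surface line, vertical depth h = y·sinθ with sinθ = 0.935444.
The centroid of a semicircle lies 4r/(3π) = 0.746967 m from the diameter, here below the top edge, so y_c = 3.7 + 0.746967 = 4.44697 m and h_c = 4.44697 × 0.935444 = 4.15989 m.
A = πr²/2 = π × 1.76²/2 = 4.8657 m².
Resultant F = γ·h_c·A = 10.05525 × 4.15989 × 4.8657 = 203.526 kN.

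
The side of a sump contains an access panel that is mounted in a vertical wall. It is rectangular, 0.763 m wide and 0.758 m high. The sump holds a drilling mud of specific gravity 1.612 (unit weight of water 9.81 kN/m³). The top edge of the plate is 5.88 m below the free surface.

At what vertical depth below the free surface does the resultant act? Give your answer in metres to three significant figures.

γ = 1.612 × 9.81 = 15.81372 kN/m³.
The centroid lies 0.758/2 = 0.379 m below the top edge, so the centroid depth is h_c = 5.88 + 0.379 = 6.259 m.
A = 0.763 × 0.758 = 0.578354 m².
Resultant F = γ·h_c·A = 15.81372 × 6.259 × 0.578354 = 57.2444 kN.
I_c = b·h³/12 = 0.763 × 0.758³/12 = 0.0276918 m⁴.
Centre of pressure: y_p = y_c + I_c/(y_c·A) = 6.259 + 0.0276918/(6.259 × 0.578354) = 6.259 + 0.00764984 = 6.26665 m along the plane.

h_p = 6.27 m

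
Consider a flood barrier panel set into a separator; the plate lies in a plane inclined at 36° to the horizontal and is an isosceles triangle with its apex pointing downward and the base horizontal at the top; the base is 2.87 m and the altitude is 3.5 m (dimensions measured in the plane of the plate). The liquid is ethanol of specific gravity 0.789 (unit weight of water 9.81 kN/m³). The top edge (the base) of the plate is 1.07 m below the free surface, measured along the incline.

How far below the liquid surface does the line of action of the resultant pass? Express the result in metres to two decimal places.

h_p = 1.49 m

γ = 0.789 × 9.81 = 7.74009 kN/m³.
Let θ = 36° be the plate's angle to the horizontal; measure y along the incline from where the plane meets the free surface. Vertical depth h = y·sinθ with sinθ = 0.587785.
With the apex down, the centroid sits h/3 = 3.5/3 = 1.16667 m below the base (the top edge), so y_c = 1.07 + 1.16667 = 2.23667 m and h_c = 2.23667 × 0.587785 = 1.31468 m.
A = ½ × 2.87 × 3.5 = 5.0225 m².
Resultant F = γ·h_c·A = 7.74009 × 1.31468 × 5.0225 = 51.1077 kN.
I_c = b·h³/36 = 2.87 × 3.5³/36 = 3.41809 m⁴.
Centre of pressure: y_p = y_c + I_c/(y_c·A) = 2.23667 + 3.41809/(2.23667 × 5.0225) = 2.23667 + 0.304272 = 2.54094 m along the plane.
Vertically, h_p = y_p·sinθ = 2.54094 × 0.587785 = 1.49353 m.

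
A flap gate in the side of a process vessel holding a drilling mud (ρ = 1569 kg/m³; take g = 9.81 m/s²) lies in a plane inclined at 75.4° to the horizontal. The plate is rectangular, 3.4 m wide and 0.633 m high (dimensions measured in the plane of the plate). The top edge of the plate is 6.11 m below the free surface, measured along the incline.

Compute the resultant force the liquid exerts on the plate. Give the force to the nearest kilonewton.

F ≈ 206 kN

γ = ρg = 1569 × 9.81 / 1000 = 15.39189 kN/m³.
Let θ = 75.4° be the plate's angle to the horizontal; measure y along the incline from where the plane meets the free surface. Vertical depth h = y·sinθ with sinθ = 0.967709.
The centroid lies 0.633/2 = 0.3165 m below the top edge, so y_c = 6.11 + 0.3165 = 6.4265 m and h_c = 6.4265 × 0.967709 = 6.21898 m.
A = 3.4 × 0.633 = 2.1522 m².
Resultant F = γ·h_c·A = 15.39189 × 6.21898 × 2.1522 = 206.013 kN.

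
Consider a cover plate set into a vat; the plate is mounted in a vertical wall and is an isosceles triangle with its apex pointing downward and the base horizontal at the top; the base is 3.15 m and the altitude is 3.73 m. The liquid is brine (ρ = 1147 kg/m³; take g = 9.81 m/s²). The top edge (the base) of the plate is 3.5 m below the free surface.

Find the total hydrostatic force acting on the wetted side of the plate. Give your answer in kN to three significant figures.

γ = ρg = 1147 × 9.81 / 1000 = 11.25207 kN/m³.
With the apex down, the centroid sits h/3 = 3.73/3 = 1.24333 m below the base (the top edge), so the centroid depth is h_c = 3.5 + 1.24333 = 4.74333 m.
A = ½ × 3.15 × 3.73 = 5.87475 m².
Resultant F = γ·h_c·A = 11.25207 × 4.74333 × 5.87475 = 313.549 kN.

F ≈ 314 kN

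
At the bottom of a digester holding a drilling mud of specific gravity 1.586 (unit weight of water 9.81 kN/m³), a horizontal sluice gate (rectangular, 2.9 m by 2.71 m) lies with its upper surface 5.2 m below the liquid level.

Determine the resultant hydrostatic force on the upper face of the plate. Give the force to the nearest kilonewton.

γ = 1.586 × 9.81 = 15.55866 kN/m³.
The plate is horizontal, so pressure is uniform at p = γ·h = 15.55866 × 5.2 = 80.905 kN/m².
A = 2.9 × 2.71 = 7.859 m².
F = p·A = 80.905 × 7.859 = 635.832 kN.

F ≈ 636 kN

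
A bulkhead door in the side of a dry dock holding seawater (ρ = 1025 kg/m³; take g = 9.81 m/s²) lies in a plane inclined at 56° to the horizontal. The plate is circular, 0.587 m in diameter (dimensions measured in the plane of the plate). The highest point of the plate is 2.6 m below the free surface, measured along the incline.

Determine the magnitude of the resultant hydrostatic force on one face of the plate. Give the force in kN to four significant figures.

F ≈ 6.528 kN

γ = ρg = 1025 × 9.81 / 1000 = 10.05525 kN/m³.
Let θ = 56° be the plate's angle to the horizontal; measure y along the incline from where the plane meets the free surface. Vertical depth h = y·sinθ with sinθ = 0.829038.
The centroid is at the centre, 0.2935 m below the top of the plate, so y_c = 2.6 + 0.2935 = 2.8935 m and h_c = 2.8935 × 0.829038 = 2.39882 m.
A = π(0.2935)² = 0.270624 m².
Resultant F = γ·h_c·A = 10.05525 × 2.39882 × 0.270624 = 6.52765 kN.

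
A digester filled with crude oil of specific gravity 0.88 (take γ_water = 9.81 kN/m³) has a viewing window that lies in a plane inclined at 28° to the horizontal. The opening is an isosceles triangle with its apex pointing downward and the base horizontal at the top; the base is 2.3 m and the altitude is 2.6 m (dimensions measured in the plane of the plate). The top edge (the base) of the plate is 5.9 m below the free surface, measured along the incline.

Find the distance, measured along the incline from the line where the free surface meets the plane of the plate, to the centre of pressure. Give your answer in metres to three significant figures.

γ = 0.88 × 9.81 = 8.6328 kN/m³.
Let θ = 28° be the plate's angle to the horizontal; measure y along the incline from where the plane meets the free surface. Vertical depth h = y·sinθ with sinθ = 0.469472.
With the apex down, the centroid sits h/3 = 2.6/3 = 0.866667 m below the base (the top edge), so y_c = 5.9 + 0.866667 = 6.76667 m and h_c = 6.76667 × 0.469472 = 3.17676 m.
A = ½ × 2.3 × 2.6 = 2.99 m².
Resultant F = γ·h_c·A = 8.6328 × 3.17676 × 2.99 = 81.9988 kN.
I_c = b·h³/36 = 2.3 × 2.6³/36 = 1.12291 m⁴.
Centre of pressure: y_p = y_c + I_c/(y_c·A) = 6.76667 + 1.12291/(6.76667 × 2.99) = 6.76667 + 0.0555007 = 6.82217 m along the plane.

y_p = 6.82 m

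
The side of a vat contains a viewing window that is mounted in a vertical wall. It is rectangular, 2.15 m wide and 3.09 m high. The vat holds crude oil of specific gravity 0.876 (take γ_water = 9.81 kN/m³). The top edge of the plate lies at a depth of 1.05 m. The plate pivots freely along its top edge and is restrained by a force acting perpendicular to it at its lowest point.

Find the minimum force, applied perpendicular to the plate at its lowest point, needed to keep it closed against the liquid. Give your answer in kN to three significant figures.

P ≈ 88.8 kN

γ = 0.876 × 9.81 = 8.59356 kN/m³.
The centroid lies 3.09/2 = 1.545 m below the top edge, so the centroid depth is h_c = 1.05 + 1.545 = 2.595 m.
A = 2.15 × 3.09 = 6.6435 m².
Resultant F = γ·h_c·A = 8.59356 × 2.595 × 6.6435 = 148.152 kN.
I_c = b·h³/12 = 2.15 × 3.09³/12 = 5.28607 m⁴.
Centre of pressure: y_p = y_c + I_c/(y_c·A) = 2.595 + 5.28607/(2.595 × 6.6435) = 2.595 + 0.306619 = 2.90162 m along the plane.
The resultant acts 1.545 + 0.306619 = 1.85162 m (along the plate) below the hinge at the top edge, so the moment about the hinge is M = F × 1.85162 = 148.152 × 1.85162 = 274.321 kN·m.
A normal force at the bottom, 3.09 m from the hinge, must supply this moment: P = 274.321/3.09 = 88.777 kN.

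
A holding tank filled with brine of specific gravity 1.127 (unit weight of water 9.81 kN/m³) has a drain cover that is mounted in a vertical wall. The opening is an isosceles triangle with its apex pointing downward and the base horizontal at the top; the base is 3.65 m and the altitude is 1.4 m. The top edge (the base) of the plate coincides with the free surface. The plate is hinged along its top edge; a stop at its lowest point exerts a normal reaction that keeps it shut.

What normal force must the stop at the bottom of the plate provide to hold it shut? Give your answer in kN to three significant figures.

P ≈ 6.59 kN

γ = 1.127 × 9.81 = 11.05587 kN/m³.
With the apex down, the centroid sits h/3 = 1.4/3 = 0.466667 m below the base (the top edge), so the centroid depth is h_c = 0.466667 m.
A = ½ × 3.65 × 1.4 = 2.555 m².
Resultant F = γ·h_c·A = 11.05587 × 0.466667 × 2.555 = 13.1823 kN.
I_c = b·h³/36 = 3.65 × 1.4³/36 = 0.278211 m⁴.
Centre of pressure: y_p = y_c + I_c/(y_c·A) = 0.466667 + 0.278211/(0.466667 × 2.555) = 0.466667 + 0.233333 = 0.7 m along the plane.
The resultant acts 0.466667 + 0.233333 = 0.7 m (along the plate) below the hinge at the top edge, so the moment about the hinge is M = F × 0.7 = 13.1823 × 0.7 = 9.22761 kN·m.
A normal force at the bottom, 1.4 m from the hinge, must supply this moment: P = 9.22761/1.4 = 6.59115 kN.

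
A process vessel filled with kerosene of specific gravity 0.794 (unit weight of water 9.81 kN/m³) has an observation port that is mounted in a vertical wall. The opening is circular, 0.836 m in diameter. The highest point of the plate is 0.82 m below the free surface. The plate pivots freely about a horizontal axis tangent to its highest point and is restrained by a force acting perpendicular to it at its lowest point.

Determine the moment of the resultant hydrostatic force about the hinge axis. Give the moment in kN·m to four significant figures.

γ = 0.794 × 9.81 = 7.78914 kN/m³.
The centroid is at the centre, 0.418 m below the top of the plate, so the centroid depth is h_c = 0.82 + 0.418 = 1.238 m.
A = π(0.418)² = 0.548912 m².
Resultant F = γ·h_c·A = 7.78914 × 1.238 × 0.548912 = 5.29313 kN.
I_c = πr⁴/4 = π × 0.418⁴/4 = 0.023977 m⁴.
Centre of pressure: y_p = y_c + I_c/(y_c·A) = 1.238 + 0.023977/(1.238 × 0.548912) = 1.238 + 0.0352835 = 1.27328 m along the plane.
The resultant acts 0.418 + 0.0352835 = 0.453284 m (along the plate) below the hinge at the top edge, so the moment about the hinge is M = F × 0.453284 = 5.29313 × 0.453284 = 2.39929 kN·m.

M ≈ 2.399 kN·m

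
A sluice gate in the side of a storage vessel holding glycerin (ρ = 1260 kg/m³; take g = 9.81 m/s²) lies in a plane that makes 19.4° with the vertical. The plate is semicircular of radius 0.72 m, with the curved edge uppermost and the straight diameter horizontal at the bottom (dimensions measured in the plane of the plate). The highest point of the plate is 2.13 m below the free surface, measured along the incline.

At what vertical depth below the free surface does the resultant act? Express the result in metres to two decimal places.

γ = ρg = 1260 × 9.81 / 1000 = 12.3606 kN/m³.
The plate makes 19.4° with the vertical, i.e. θ = 90° − 19.4° = 70.6° to the horizontal. Measuring y along the incline from the free-surface line, vertical depth h = y·sinθ with sinθ = 0.943223.
The centroid lies 4r/(3π) = 0.305577 m above the diameter, so r − 4r/(3π) = 0.72 − 0.305577 = 0.414423 m below the topmost point, so y_c = 2.13 + 0.414423 = 2.54442 m and h_c = 2.54442 × 0.943223 = 2.39996 m.
A = πr²/2 = π × 0.72²/2 = 0.814301 m².
Resultant F = γ·h_c·A = 12.3606 × 2.39996 × 0.814301 = 24.1562 kN.
I_c = (π/8 − 8/(9π))·r⁴ = 0.109757 × 0.72⁴ = 0.0294959 m⁴.
Centre of pressure: y_p = y_c + I_c/(y_c·A) = 2.54442 + 0.0294959/(2.54442 × 0.814301) = 2.54442 + 0.014236 = 2.55866 m along the plane.
Vertically, h_p = y_p·sinθ = 2.55866 × 0.943223 = 2.41339 m.

h_p = 2.41 m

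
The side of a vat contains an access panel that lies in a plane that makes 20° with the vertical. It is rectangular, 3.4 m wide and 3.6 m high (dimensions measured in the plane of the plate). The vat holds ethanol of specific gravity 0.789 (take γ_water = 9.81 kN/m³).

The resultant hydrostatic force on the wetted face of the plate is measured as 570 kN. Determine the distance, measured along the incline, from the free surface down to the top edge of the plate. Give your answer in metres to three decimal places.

γ = 0.789 × 9.81 = 7.74009 kN/m³.
A = 3.4 × 3.6 = 12.24 m².
From F = γ·h_c·A, the centroid depth is h_c = 570/(7.74009 × 12.24) = 6.01655 m.
The plate makes 20° with the vertical, i.e. θ = 90° − 20° = 70° to the horizontal. Measuring y along the incline from the free-surface line, vertical depth h = y·sinθ with sinθ = 0.939693.
Along the incline, y_c = h_c/sinθ = 6.01655/0.939693 = 6.40268 m.
The centroid lies 3.6/2 = 1.8 m below the top edge, so the top edge sits at y_top = 6.40268 − 1.8 = 4.60268 m along the incline.

y_top ≈ 4.603 m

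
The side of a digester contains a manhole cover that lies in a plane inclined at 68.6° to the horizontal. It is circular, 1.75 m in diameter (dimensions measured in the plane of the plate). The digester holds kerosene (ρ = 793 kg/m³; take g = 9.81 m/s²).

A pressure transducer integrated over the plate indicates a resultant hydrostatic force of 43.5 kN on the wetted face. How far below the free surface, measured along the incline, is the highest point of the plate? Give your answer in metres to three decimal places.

γ = ρg = 793 × 9.81 / 1000 = 7.77933 kN/m³.
A = π(0.875)² = 2.40528 m².
From F = γ·h_c·A, the centroid depth is h_c = 43.5/(7.77933 × 2.40528) = 2.32478 m.
Let θ = 68.6° be the plate's angle to the horizontal; measure y along the incline from where the plane meets the free surface. Vertical depth h = y·sinθ with sinθ = 0.931056.
Along the incline, y_c = h_c/sinθ = 2.32478/0.931056 = 2.49693 m.
The centroid is at the centre, 0.875 m below the top of the plate, so the highest point sits at y_top = 2.49693 − 0.875 = 1.62193 m along the incline.

y_top ≈ 1.622 m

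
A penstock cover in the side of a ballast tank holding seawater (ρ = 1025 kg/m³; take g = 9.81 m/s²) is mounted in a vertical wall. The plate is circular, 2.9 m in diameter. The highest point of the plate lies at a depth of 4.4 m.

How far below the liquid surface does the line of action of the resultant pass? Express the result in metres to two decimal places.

γ = ρg = 1025 × 9.81 / 1000 = 10.05525 kN/m³.
The centroid is at the centre, 1.45 m below the top of the plate, so the centroid depth is h_c = 4.4 + 1.45 = 5.85 m.
A = π(1.45)² = 6.6052 m².
Resultant F = γ·h_c·A = 10.05525 × 5.85 × 6.6052 = 388.539 kN.
I_c = πr⁴/4 = π × 1.45⁴/4 = 3.47186 m⁴.
Centre of pressure: y_p = y_c + I_c/(y_c·A) = 5.85 + 3.47186/(5.85 × 6.6052) = 5.85 + 0.0898505 = 5.93985 m along the plane.

h_p = 5.94 m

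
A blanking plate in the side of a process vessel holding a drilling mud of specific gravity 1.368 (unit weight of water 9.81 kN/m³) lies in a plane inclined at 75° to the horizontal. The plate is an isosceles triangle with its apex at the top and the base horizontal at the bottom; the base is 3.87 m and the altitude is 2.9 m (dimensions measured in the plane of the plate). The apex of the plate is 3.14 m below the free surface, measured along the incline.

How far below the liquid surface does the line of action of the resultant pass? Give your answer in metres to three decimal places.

γ = 1.368 × 9.81 = 13.42008 kN/m³.
Let θ = 75° be the plate's angle to the horizontal; measure y along the incline from where the plane meets the free surface. Vertical depth h = y·sinθ with sinθ = 0.965926.
With the apex up, the centroid sits 2h/3 = 2 × 2.9/3 = 1.93333 m below the apex, so y_c = 3.14 + 1.93333 = 5.07333 m and h_c = 5.07333 × 0.965926 = 4.90046 m.
A = ½ × 3.87 × 2.9 = 5.6115 m².
Resultant F = γ·h_c·A = 13.42008 × 4.90046 × 5.6115 = 369.038 kN.
I_c = b·h³/36 = 3.87 × 2.9³/36 = 2.62182 m⁴.
Centre of pressure: y_p = y_c + I_c/(y_c·A) = 5.07333 + 2.62182/(5.07333 × 5.6115) = 5.07333 + 0.0920939 = 5.16542 m along the plane.
Vertically, h_p = y_p·sinθ = 5.16542 × 0.965926 = 4.98941 m.

h_p = 4.989 m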